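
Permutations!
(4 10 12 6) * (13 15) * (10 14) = (4 14 10 12 6)(13 15) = [0, 1, 2, 3, 14, 5, 4, 7, 8, 9, 12, 11, 6, 15, 10, 13]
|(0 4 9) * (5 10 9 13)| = 6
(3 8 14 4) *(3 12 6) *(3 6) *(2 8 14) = [0, 1, 8, 14, 12, 5, 6, 7, 2, 9, 10, 11, 3, 13, 4] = (2 8)(3 14 4 12)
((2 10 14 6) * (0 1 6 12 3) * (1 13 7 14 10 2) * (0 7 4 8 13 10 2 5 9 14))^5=(0 14 10 12 2 3 5 7 9)(1 6)(4 13 8)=((0 10 2 5 9 14 12 3 7)(1 6)(4 8 13))^5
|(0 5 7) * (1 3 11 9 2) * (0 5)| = 10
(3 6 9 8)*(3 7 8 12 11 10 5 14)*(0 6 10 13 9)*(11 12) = [6, 1, 2, 10, 4, 14, 0, 8, 7, 11, 5, 13, 12, 9, 3] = (0 6)(3 10 5 14)(7 8)(9 11 13)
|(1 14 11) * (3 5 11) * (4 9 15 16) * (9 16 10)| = 30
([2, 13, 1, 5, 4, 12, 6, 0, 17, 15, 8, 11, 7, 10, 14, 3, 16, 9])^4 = (0 10 15 7 13 9 12 1 17 5 2 8 3)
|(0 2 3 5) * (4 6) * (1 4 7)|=4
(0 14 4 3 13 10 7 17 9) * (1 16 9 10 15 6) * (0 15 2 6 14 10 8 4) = (0 10 7 17 8 4 3 13 2 6 1 16 9 15 14) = [10, 16, 6, 13, 3, 5, 1, 17, 4, 15, 7, 11, 12, 2, 0, 14, 9, 8]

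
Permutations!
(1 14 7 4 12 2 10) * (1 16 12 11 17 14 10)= [0, 10, 1, 3, 11, 5, 6, 4, 8, 9, 16, 17, 2, 13, 7, 15, 12, 14]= (1 10 16 12 2)(4 11 17 14 7)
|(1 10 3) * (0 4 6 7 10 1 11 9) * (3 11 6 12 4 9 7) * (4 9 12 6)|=|(0 12 9)(3 4 6)(7 10 11)|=3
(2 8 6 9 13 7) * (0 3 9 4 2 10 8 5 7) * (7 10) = (0 3 9 13)(2 5 10 8 6 4) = [3, 1, 5, 9, 2, 10, 4, 7, 6, 13, 8, 11, 12, 0]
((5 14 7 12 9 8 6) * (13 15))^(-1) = ((5 14 7 12 9 8 6)(13 15))^(-1) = (5 6 8 9 12 7 14)(13 15)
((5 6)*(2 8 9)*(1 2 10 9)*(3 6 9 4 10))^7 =(1 2 8)(3 9 5 6)(4 10)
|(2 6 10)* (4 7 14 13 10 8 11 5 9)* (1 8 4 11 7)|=9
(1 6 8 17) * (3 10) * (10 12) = (1 6 8 17)(3 12 10) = [0, 6, 2, 12, 4, 5, 8, 7, 17, 9, 3, 11, 10, 13, 14, 15, 16, 1]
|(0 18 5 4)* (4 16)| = |(0 18 5 16 4)| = 5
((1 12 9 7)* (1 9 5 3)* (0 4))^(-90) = (1 5)(3 12) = ((0 4)(1 12 5 3)(7 9))^(-90)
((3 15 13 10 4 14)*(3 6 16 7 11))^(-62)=(3 7 6 4 13)(10 15 11 16 14)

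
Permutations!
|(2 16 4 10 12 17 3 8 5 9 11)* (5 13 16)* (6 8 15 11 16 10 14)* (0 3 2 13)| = |(0 3 15 11 13 10 12 17 2 5 9 16 4 14 6 8)| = 16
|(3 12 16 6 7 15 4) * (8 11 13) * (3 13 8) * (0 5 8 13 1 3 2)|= |(0 5 8 11 13 2)(1 3 12 16 6 7 15 4)|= 24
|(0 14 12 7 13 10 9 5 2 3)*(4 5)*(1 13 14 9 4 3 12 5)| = |(0 9 3)(1 13 10 4)(2 12 7 14 5)| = 60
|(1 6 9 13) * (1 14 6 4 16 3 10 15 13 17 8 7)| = |(1 4 16 3 10 15 13 14 6 9 17 8 7)| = 13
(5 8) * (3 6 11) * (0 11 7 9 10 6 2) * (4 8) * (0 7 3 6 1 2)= [11, 2, 7, 0, 8, 4, 3, 9, 5, 10, 1, 6]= (0 11 6 3)(1 2 7 9 10)(4 8 5)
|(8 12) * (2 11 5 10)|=|(2 11 5 10)(8 12)|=4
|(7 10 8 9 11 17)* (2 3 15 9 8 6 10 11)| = |(2 3 15 9)(6 10)(7 11 17)| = 12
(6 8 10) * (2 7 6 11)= (2 7 6 8 10 11)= [0, 1, 7, 3, 4, 5, 8, 6, 10, 9, 11, 2]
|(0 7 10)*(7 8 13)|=5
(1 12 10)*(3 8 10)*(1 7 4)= (1 12 3 8 10 7 4)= [0, 12, 2, 8, 1, 5, 6, 4, 10, 9, 7, 11, 3]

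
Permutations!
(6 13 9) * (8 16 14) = (6 13 9)(8 16 14) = [0, 1, 2, 3, 4, 5, 13, 7, 16, 6, 10, 11, 12, 9, 8, 15, 14]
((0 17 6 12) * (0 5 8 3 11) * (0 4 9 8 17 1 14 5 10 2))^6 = ((0 1 14 5 17 6 12 10 2)(3 11 4 9 8))^6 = (0 12 5)(1 10 17)(2 6 14)(3 11 4 9 8)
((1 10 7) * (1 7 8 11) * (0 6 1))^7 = (0 6 1 10 8 11)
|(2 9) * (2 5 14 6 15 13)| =|(2 9 5 14 6 15 13)| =7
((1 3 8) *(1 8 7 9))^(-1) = (1 9 7 3)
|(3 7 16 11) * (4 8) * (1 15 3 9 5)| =8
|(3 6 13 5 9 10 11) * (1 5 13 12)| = 8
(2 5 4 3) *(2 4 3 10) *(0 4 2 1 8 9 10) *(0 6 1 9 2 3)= (0 4 6 1 8 2 5)(9 10)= [4, 8, 5, 3, 6, 0, 1, 7, 2, 10, 9]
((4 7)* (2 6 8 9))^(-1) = ((2 6 8 9)(4 7))^(-1) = (2 9 8 6)(4 7)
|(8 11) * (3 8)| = 3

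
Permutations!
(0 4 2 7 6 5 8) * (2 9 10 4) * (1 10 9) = (0 2 7 6 5 8)(1 10 4) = [2, 10, 7, 3, 1, 8, 5, 6, 0, 9, 4]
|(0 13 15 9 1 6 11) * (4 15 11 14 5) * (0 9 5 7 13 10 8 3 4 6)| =|(0 10 8 3 4 15 5 6 14 7 13 11 9 1)| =14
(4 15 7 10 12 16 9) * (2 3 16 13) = (2 3 16 9 4 15 7 10 12 13) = [0, 1, 3, 16, 15, 5, 6, 10, 8, 4, 12, 11, 13, 2, 14, 7, 9]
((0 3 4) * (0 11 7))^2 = ((0 3 4 11 7))^2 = (0 4 7 3 11)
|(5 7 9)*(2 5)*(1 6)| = 4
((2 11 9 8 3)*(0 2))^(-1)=(0 3 8 9 11 2)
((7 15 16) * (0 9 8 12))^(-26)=(0 8)(7 15 16)(9 12)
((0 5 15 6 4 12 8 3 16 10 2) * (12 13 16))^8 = (0 2 10 16 13 4 6 15 5)(3 8 12)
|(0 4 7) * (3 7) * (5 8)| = |(0 4 3 7)(5 8)| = 4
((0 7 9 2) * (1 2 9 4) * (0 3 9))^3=(0 1 9 4 3 7 2)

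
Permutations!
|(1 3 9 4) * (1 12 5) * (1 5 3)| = |(3 9 4 12)| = 4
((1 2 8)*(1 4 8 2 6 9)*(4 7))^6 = ((1 6 9)(4 8 7))^6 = (9)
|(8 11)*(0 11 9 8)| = |(0 11)(8 9)| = 2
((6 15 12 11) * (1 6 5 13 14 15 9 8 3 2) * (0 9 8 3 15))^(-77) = ((0 9 3 2 1 6 8 15 12 11 5 13 14))^(-77) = (0 9 3 2 1 6 8 15 12 11 5 13 14)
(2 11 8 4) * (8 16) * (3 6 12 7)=(2 11 16 8 4)(3 6 12 7)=[0, 1, 11, 6, 2, 5, 12, 3, 4, 9, 10, 16, 7, 13, 14, 15, 8]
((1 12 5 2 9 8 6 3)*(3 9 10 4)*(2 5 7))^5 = ((1 12 7 2 10 4 3)(6 9 8))^5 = (1 4 2 12 3 10 7)(6 8 9)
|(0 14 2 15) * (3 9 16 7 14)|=8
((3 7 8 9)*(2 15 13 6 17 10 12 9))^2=(2 13 17 12 3 8 15 6 10 9 7)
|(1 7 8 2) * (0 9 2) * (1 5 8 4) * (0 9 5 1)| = 8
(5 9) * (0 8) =(0 8)(5 9) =[8, 1, 2, 3, 4, 9, 6, 7, 0, 5]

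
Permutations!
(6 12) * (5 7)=[0, 1, 2, 3, 4, 7, 12, 5, 8, 9, 10, 11, 6]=(5 7)(6 12)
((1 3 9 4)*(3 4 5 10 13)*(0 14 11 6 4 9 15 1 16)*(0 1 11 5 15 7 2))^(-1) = (0 2 7 3 13 10 5 14)(1 16 4 6 11 15 9)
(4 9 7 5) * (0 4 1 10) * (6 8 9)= (0 4 6 8 9 7 5 1 10)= [4, 10, 2, 3, 6, 1, 8, 5, 9, 7, 0]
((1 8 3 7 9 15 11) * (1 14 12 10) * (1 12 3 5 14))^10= (1 8 5 14 3 7 9 15 11)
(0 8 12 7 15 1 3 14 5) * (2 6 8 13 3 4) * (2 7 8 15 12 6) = (0 13 3 14 5)(1 4 7 12 8 6 15) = [13, 4, 2, 14, 7, 0, 15, 12, 6, 9, 10, 11, 8, 3, 5, 1]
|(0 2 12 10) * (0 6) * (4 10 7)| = 7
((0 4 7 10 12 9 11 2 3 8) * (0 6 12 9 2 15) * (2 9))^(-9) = (0 10 8 9)(2 6 11 4)(3 12 15 7)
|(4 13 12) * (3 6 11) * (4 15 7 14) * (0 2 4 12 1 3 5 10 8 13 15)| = 56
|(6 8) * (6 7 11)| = |(6 8 7 11)| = 4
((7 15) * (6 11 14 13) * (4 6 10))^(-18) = ((4 6 11 14 13 10)(7 15))^(-18) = (15)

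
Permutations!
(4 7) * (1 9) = (1 9)(4 7) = [0, 9, 2, 3, 7, 5, 6, 4, 8, 1]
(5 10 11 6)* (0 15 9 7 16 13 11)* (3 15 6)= (0 6 5 10)(3 15 9 7 16 13 11)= [6, 1, 2, 15, 4, 10, 5, 16, 8, 7, 0, 3, 12, 11, 14, 9, 13]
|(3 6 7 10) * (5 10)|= |(3 6 7 5 10)|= 5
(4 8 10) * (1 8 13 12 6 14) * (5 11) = (1 8 10 4 13 12 6 14)(5 11) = [0, 8, 2, 3, 13, 11, 14, 7, 10, 9, 4, 5, 6, 12, 1]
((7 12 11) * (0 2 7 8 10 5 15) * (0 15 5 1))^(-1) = ((15)(0 2 7 12 11 8 10 1))^(-1) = (15)(0 1 10 8 11 12 7 2)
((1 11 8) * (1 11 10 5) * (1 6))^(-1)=((1 10 5 6)(8 11))^(-1)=(1 6 5 10)(8 11)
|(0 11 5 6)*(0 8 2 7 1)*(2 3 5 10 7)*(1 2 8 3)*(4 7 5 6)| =18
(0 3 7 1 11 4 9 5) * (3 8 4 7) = (0 8 4 9 5)(1 11 7) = [8, 11, 2, 3, 9, 0, 6, 1, 4, 5, 10, 7]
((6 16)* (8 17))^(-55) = ((6 16)(8 17))^(-55) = (6 16)(8 17)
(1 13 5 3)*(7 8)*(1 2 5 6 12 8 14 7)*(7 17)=(1 13 6 12 8)(2 5 3)(7 14 17)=[0, 13, 5, 2, 4, 3, 12, 14, 1, 9, 10, 11, 8, 6, 17, 15, 16, 7]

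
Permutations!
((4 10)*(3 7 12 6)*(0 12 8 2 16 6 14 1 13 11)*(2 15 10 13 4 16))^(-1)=(0 11 13 4 1 14 12)(3 6 16 10 15 8 7)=((0 12 14 1 4 13 11)(3 7 8 15 10 16 6))^(-1)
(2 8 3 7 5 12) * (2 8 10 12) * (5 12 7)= [0, 1, 10, 5, 4, 2, 6, 12, 3, 9, 7, 11, 8]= (2 10 7 12 8 3 5)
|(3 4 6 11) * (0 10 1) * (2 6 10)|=8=|(0 2 6 11 3 4 10 1)|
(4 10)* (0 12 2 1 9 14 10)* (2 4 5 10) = (0 12 4)(1 9 14 2)(5 10) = [12, 9, 1, 3, 0, 10, 6, 7, 8, 14, 5, 11, 4, 13, 2]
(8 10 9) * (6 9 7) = (6 9 8 10 7) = [0, 1, 2, 3, 4, 5, 9, 6, 10, 8, 7]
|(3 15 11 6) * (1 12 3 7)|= |(1 12 3 15 11 6 7)|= 7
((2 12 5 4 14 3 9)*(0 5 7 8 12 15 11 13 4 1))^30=(2 3 4 11)(9 14 13 15)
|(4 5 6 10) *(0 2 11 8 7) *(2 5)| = |(0 5 6 10 4 2 11 8 7)| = 9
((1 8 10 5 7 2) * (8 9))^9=(1 8 5 2 9 10 7)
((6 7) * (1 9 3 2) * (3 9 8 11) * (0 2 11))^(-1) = (0 8 1 2)(3 11)(6 7)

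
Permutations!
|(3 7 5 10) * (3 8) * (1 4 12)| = 15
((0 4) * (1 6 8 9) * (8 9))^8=(1 9 6)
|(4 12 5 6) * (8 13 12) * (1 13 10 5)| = |(1 13 12)(4 8 10 5 6)| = 15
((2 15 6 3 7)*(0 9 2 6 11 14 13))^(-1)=((0 9 2 15 11 14 13)(3 7 6))^(-1)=(0 13 14 11 15 2 9)(3 6 7)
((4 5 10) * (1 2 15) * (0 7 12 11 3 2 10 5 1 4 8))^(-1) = (0 8 10 1 4 15 2 3 11 12 7) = ((0 7 12 11 3 2 15 4 1 10 8))^(-1)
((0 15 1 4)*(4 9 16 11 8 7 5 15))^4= (1 8)(5 16)(7 9)(11 15)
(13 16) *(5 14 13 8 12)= (5 14 13 16 8 12)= [0, 1, 2, 3, 4, 14, 6, 7, 12, 9, 10, 11, 5, 16, 13, 15, 8]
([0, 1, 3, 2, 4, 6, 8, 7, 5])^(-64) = (5 8 6)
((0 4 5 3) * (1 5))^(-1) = ((0 4 1 5 3))^(-1) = (0 3 5 1 4)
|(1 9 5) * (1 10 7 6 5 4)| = 12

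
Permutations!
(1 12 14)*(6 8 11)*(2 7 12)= (1 2 7 12 14)(6 8 11)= [0, 2, 7, 3, 4, 5, 8, 12, 11, 9, 10, 6, 14, 13, 1]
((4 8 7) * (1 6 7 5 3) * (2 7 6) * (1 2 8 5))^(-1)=(1 8)(2 3 5 4 7)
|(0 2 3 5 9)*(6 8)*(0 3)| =6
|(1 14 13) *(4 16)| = 6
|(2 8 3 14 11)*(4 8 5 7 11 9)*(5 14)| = 9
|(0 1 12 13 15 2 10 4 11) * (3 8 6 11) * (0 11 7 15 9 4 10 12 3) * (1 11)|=|(0 11 1 3 8 6 7 15 2 12 13 9 4)|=13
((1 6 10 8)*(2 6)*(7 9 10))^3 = ((1 2 6 7 9 10 8))^3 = (1 7 8 6 10 2 9)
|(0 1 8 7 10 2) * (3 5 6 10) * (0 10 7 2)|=20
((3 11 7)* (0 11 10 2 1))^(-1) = ((0 11 7 3 10 2 1))^(-1) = (0 1 2 10 3 7 11)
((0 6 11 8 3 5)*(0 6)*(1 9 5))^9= (1 5 11 3 9 6 8)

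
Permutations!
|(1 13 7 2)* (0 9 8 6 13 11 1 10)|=|(0 9 8 6 13 7 2 10)(1 11)|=8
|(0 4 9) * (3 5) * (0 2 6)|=10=|(0 4 9 2 6)(3 5)|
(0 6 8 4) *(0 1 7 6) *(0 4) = (0 4 1 7 6 8) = [4, 7, 2, 3, 1, 5, 8, 6, 0]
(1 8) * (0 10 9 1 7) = (0 10 9 1 8 7) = [10, 8, 2, 3, 4, 5, 6, 0, 7, 1, 9]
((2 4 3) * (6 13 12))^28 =((2 4 3)(6 13 12))^28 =(2 4 3)(6 13 12)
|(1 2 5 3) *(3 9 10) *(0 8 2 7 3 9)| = 12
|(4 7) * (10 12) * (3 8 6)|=|(3 8 6)(4 7)(10 12)|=6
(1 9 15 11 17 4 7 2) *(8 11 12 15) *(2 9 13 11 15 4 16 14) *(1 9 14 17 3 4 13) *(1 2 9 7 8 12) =(1 2 7 14 9 12 13 11 3 4 8 15)(16 17) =[0, 2, 7, 4, 8, 5, 6, 14, 15, 12, 10, 3, 13, 11, 9, 1, 17, 16]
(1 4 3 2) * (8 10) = (1 4 3 2)(8 10) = [0, 4, 1, 2, 3, 5, 6, 7, 10, 9, 8]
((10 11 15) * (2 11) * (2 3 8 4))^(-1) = ((2 11 15 10 3 8 4))^(-1) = (2 4 8 3 10 15 11)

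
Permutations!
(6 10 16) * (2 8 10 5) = (2 8 10 16 6 5) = [0, 1, 8, 3, 4, 2, 5, 7, 10, 9, 16, 11, 12, 13, 14, 15, 6]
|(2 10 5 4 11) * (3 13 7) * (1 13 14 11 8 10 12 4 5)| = 11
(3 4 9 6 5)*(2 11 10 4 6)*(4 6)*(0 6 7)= (0 6 5 3 4 9 2 11 10 7)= [6, 1, 11, 4, 9, 3, 5, 0, 8, 2, 7, 10]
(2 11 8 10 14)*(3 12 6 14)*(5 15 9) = (2 11 8 10 3 12 6 14)(5 15 9) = [0, 1, 11, 12, 4, 15, 14, 7, 10, 5, 3, 8, 6, 13, 2, 9]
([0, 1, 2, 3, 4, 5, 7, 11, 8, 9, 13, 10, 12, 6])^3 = (6 10 7 13 11)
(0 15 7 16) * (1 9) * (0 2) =(0 15 7 16 2)(1 9) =[15, 9, 0, 3, 4, 5, 6, 16, 8, 1, 10, 11, 12, 13, 14, 7, 2]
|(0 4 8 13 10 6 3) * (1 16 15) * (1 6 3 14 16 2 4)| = |(0 1 2 4 8 13 10 3)(6 14 16 15)| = 8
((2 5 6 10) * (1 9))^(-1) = ((1 9)(2 5 6 10))^(-1) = (1 9)(2 10 6 5)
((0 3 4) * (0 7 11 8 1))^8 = (0 3 4 7 11 8 1)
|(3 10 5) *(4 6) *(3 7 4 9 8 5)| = 6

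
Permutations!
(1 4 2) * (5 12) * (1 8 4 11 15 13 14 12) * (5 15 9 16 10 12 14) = (1 11 9 16 10 12 15 13 5)(2 8 4) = [0, 11, 8, 3, 2, 1, 6, 7, 4, 16, 12, 9, 15, 5, 14, 13, 10]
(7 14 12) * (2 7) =(2 7 14 12) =[0, 1, 7, 3, 4, 5, 6, 14, 8, 9, 10, 11, 2, 13, 12]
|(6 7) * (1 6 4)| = 4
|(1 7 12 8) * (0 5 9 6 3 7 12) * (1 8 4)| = |(0 5 9 6 3 7)(1 12 4)| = 6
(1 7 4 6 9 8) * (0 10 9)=(0 10 9 8 1 7 4 6)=[10, 7, 2, 3, 6, 5, 0, 4, 1, 8, 9]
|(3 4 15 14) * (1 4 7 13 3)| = |(1 4 15 14)(3 7 13)| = 12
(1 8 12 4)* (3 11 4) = (1 8 12 3 11 4) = [0, 8, 2, 11, 1, 5, 6, 7, 12, 9, 10, 4, 3]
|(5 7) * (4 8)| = |(4 8)(5 7)| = 2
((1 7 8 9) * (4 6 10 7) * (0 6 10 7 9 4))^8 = ((0 6 7 8 4 10 9 1))^8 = (10)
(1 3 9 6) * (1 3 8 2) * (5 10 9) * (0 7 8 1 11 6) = (0 7 8 2 11 6 3 5 10 9) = [7, 1, 11, 5, 4, 10, 3, 8, 2, 0, 9, 6]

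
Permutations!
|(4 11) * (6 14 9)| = 6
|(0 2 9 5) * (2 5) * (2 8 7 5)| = |(0 2 9 8 7 5)| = 6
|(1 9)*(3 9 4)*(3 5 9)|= 4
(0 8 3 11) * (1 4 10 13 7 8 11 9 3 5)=(0 11)(1 4 10 13 7 8 5)(3 9)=[11, 4, 2, 9, 10, 1, 6, 8, 5, 3, 13, 0, 12, 7]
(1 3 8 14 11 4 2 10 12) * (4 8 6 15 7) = (1 3 6 15 7 4 2 10 12)(8 14 11) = [0, 3, 10, 6, 2, 5, 15, 4, 14, 9, 12, 8, 1, 13, 11, 7]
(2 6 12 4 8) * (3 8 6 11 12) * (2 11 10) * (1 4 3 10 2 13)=(1 4 6 10 13)(3 8 11 12)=[0, 4, 2, 8, 6, 5, 10, 7, 11, 9, 13, 12, 3, 1]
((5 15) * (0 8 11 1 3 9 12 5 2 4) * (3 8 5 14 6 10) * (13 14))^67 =((0 5 15 2 4)(1 8 11)(3 9 12 13 14 6 10))^67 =(0 15 4 5 2)(1 8 11)(3 14 9 6 12 10 13)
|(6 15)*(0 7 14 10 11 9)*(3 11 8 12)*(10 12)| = 14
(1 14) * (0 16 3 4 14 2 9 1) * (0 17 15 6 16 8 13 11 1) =(0 8 13 11 1 2 9)(3 4 14 17 15 6 16) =[8, 2, 9, 4, 14, 5, 16, 7, 13, 0, 10, 1, 12, 11, 17, 6, 3, 15]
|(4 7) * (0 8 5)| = 6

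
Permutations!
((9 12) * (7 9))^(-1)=(7 12 9)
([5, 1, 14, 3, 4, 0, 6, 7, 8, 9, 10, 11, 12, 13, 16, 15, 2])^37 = (0 5)(2 14 16)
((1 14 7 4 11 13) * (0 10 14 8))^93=((0 10 14 7 4 11 13 1 8))^93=(0 7 13)(1 10 4)(8 14 11)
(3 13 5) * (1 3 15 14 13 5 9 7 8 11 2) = (1 3 5 15 14 13 9 7 8 11 2) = [0, 3, 1, 5, 4, 15, 6, 8, 11, 7, 10, 2, 12, 9, 13, 14]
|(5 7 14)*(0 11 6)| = 3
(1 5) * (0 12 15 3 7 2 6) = (0 12 15 3 7 2 6)(1 5) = [12, 5, 6, 7, 4, 1, 0, 2, 8, 9, 10, 11, 15, 13, 14, 3]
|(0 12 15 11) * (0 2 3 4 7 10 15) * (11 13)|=|(0 12)(2 3 4 7 10 15 13 11)|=8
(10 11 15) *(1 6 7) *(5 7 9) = (1 6 9 5 7)(10 11 15) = [0, 6, 2, 3, 4, 7, 9, 1, 8, 5, 11, 15, 12, 13, 14, 10]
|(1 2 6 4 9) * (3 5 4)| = 7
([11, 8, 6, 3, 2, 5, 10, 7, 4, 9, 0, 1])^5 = [2, 10, 1, 3, 11, 5, 8, 7, 0, 9, 4, 6]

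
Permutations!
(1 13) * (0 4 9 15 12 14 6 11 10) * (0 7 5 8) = (0 4 9 15 12 14 6 11 10 7 5 8)(1 13) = [4, 13, 2, 3, 9, 8, 11, 5, 0, 15, 7, 10, 14, 1, 6, 12]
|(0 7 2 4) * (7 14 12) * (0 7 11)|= 12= |(0 14 12 11)(2 4 7)|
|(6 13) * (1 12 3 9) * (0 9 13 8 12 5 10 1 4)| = 15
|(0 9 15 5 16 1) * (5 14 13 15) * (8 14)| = 20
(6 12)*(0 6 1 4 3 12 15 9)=(0 6 15 9)(1 4 3 12)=[6, 4, 2, 12, 3, 5, 15, 7, 8, 0, 10, 11, 1, 13, 14, 9]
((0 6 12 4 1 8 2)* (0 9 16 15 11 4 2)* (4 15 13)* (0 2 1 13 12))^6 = (16)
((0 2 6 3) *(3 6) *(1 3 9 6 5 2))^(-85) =(0 3 1)(2 5 6 9) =((0 1 3)(2 9 6 5))^(-85)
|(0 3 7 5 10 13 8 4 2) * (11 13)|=|(0 3 7 5 10 11 13 8 4 2)|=10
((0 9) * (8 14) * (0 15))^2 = (0 15 9)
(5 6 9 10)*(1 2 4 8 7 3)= (1 2 4 8 7 3)(5 6 9 10)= [0, 2, 4, 1, 8, 6, 9, 3, 7, 10, 5]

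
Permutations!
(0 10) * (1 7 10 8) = [8, 7, 2, 3, 4, 5, 6, 10, 1, 9, 0] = (0 8 1 7 10)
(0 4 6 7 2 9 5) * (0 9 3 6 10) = (0 4 10)(2 3 6 7)(5 9) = [4, 1, 3, 6, 10, 9, 7, 2, 8, 5, 0]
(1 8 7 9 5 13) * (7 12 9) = (1 8 12 9 5 13) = [0, 8, 2, 3, 4, 13, 6, 7, 12, 5, 10, 11, 9, 1]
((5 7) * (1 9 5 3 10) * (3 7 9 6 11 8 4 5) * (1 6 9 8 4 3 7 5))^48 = (1 11 10 8 7)(3 5 9 4 6)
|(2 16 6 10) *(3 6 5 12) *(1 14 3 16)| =|(1 14 3 6 10 2)(5 12 16)| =6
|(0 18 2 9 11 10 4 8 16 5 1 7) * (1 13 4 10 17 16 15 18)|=33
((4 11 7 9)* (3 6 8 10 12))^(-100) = ((3 6 8 10 12)(4 11 7 9))^(-100) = (12)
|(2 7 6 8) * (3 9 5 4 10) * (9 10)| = 12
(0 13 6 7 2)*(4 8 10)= (0 13 6 7 2)(4 8 10)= [13, 1, 0, 3, 8, 5, 7, 2, 10, 9, 4, 11, 12, 6]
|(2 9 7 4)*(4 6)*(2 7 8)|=|(2 9 8)(4 7 6)|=3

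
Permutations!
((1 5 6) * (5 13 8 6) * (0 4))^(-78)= (1 8)(6 13)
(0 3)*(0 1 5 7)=(0 3 1 5 7)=[3, 5, 2, 1, 4, 7, 6, 0]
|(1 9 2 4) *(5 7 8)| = 12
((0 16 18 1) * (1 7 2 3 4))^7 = ((0 16 18 7 2 3 4 1))^7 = (0 1 4 3 2 7 18 16)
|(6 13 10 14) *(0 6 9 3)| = |(0 6 13 10 14 9 3)| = 7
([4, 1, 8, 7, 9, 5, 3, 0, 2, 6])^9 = [6, 1, 8, 4, 3, 5, 0, 9, 2, 7]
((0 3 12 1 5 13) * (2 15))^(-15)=(0 1)(2 15)(3 5)(12 13)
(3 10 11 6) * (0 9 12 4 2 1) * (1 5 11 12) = (0 9 1)(2 5 11 6 3 10 12 4) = [9, 0, 5, 10, 2, 11, 3, 7, 8, 1, 12, 6, 4]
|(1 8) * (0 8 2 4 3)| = 6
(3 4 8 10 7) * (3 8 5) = [0, 1, 2, 4, 5, 3, 6, 8, 10, 9, 7] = (3 4 5)(7 8 10)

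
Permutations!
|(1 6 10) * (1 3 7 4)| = 6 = |(1 6 10 3 7 4)|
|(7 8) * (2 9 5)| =|(2 9 5)(7 8)| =6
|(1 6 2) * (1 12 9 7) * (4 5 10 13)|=12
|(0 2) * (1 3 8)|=6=|(0 2)(1 3 8)|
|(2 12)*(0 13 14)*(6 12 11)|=12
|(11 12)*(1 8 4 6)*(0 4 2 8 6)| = 2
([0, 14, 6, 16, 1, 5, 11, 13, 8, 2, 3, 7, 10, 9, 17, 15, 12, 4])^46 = [0, 17, 13, 12, 14, 5, 9, 6, 8, 7, 16, 2, 3, 11, 4, 15, 10, 1]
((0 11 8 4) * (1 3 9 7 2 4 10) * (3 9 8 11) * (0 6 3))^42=(11)(1 3 2)(4 9 8)(6 7 10)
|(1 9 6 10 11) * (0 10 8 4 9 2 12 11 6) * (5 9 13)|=8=|(0 10 6 8 4 13 5 9)(1 2 12 11)|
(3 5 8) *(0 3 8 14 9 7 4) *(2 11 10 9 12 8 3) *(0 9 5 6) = (0 2 11 10 5 14 12 8 3 6)(4 9 7) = [2, 1, 11, 6, 9, 14, 0, 4, 3, 7, 5, 10, 8, 13, 12]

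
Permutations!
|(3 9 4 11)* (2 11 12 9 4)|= |(2 11 3 4 12 9)|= 6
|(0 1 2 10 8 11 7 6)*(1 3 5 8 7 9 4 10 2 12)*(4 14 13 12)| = |(0 3 5 8 11 9 14 13 12 1 4 10 7 6)| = 14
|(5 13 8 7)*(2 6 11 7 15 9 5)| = 20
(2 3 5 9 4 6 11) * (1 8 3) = (1 8 3 5 9 4 6 11 2) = [0, 8, 1, 5, 6, 9, 11, 7, 3, 4, 10, 2]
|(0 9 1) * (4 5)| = |(0 9 1)(4 5)| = 6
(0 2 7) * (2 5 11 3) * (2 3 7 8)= (0 5 11 7)(2 8)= [5, 1, 8, 3, 4, 11, 6, 0, 2, 9, 10, 7]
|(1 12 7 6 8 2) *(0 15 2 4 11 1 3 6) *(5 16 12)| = |(0 15 2 3 6 8 4 11 1 5 16 12 7)| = 13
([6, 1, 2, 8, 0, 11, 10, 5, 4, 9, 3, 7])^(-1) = (0 4 8 3 10 6)(5 7 11)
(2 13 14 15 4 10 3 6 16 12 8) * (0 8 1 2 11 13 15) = (0 8 11 13 14)(1 2 15 4 10 3 6 16 12) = [8, 2, 15, 6, 10, 5, 16, 7, 11, 9, 3, 13, 1, 14, 0, 4, 12]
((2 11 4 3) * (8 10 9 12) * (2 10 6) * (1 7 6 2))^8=(12)(1 6 7)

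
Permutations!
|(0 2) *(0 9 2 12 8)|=|(0 12 8)(2 9)|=6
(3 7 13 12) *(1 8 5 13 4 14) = (1 8 5 13 12 3 7 4 14) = [0, 8, 2, 7, 14, 13, 6, 4, 5, 9, 10, 11, 3, 12, 1]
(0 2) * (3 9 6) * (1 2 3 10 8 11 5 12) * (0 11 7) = (0 3 9 6 10 8 7)(1 2 11 5 12) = [3, 2, 11, 9, 4, 12, 10, 0, 7, 6, 8, 5, 1]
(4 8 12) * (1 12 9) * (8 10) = (1 12 4 10 8 9) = [0, 12, 2, 3, 10, 5, 6, 7, 9, 1, 8, 11, 4]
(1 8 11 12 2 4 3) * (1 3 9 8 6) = (1 6)(2 4 9 8 11 12) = [0, 6, 4, 3, 9, 5, 1, 7, 11, 8, 10, 12, 2]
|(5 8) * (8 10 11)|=|(5 10 11 8)|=4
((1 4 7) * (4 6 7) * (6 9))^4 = ((1 9 6 7))^4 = (9)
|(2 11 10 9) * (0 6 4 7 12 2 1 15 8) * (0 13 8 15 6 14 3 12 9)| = 70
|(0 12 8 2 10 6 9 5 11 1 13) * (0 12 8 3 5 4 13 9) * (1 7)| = 45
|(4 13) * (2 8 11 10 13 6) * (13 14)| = |(2 8 11 10 14 13 4 6)| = 8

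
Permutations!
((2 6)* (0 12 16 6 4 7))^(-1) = (0 7 4 2 6 16 12)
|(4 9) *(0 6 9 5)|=5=|(0 6 9 4 5)|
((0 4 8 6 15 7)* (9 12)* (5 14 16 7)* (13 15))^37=(0 14 13 4 16 15 8 7 5 6)(9 12)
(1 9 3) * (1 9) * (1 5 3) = (1 5 3 9) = [0, 5, 2, 9, 4, 3, 6, 7, 8, 1]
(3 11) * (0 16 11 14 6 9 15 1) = (0 16 11 3 14 6 9 15 1) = [16, 0, 2, 14, 4, 5, 9, 7, 8, 15, 10, 3, 12, 13, 6, 1, 11]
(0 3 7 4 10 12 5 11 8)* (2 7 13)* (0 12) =[3, 1, 7, 13, 10, 11, 6, 4, 12, 9, 0, 8, 5, 2] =(0 3 13 2 7 4 10)(5 11 8 12)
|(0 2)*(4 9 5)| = |(0 2)(4 9 5)| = 6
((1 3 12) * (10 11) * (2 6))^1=(1 3 12)(2 6)(10 11)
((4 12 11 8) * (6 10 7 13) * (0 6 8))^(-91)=((0 6 10 7 13 8 4 12 11))^(-91)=(0 11 12 4 8 13 7 10 6)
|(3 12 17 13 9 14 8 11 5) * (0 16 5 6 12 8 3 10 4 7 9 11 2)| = |(0 16 5 10 4 7 9 14 3 8 2)(6 12 17 13 11)| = 55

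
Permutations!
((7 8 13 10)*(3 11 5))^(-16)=((3 11 5)(7 8 13 10))^(-16)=(13)(3 5 11)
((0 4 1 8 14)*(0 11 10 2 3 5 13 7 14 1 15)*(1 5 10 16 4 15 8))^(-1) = (0 15)(2 10 3)(4 16 11 14 7 13 5 8) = ((0 15)(2 3 10)(4 8 5 13 7 14 11 16))^(-1)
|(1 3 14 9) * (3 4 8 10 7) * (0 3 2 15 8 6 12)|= |(0 3 14 9 1 4 6 12)(2 15 8 10 7)|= 40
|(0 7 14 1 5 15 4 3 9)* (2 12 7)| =|(0 2 12 7 14 1 5 15 4 3 9)| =11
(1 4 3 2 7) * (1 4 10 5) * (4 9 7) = [0, 10, 4, 2, 3, 1, 6, 9, 8, 7, 5] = (1 10 5)(2 4 3)(7 9)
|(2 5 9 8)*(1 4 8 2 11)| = 12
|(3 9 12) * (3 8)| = |(3 9 12 8)| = 4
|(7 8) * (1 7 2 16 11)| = 6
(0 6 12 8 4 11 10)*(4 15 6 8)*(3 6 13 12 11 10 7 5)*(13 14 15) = (0 8 13 12 4 10)(3 6 11 7 5)(14 15) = [8, 1, 2, 6, 10, 3, 11, 5, 13, 9, 0, 7, 4, 12, 15, 14]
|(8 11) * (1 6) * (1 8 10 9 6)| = 5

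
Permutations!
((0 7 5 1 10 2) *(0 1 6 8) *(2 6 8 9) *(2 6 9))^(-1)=(0 8 5 7)(1 2 6 9 10)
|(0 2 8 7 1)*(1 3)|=6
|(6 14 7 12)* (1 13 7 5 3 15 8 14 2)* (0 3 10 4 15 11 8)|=18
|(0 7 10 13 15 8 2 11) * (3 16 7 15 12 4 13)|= 60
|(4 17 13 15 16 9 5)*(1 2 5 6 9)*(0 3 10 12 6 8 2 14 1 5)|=|(0 3 10 12 6 9 8 2)(1 14)(4 17 13 15 16 5)|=24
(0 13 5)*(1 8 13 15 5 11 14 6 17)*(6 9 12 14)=(0 15 5)(1 8 13 11 6 17)(9 12 14)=[15, 8, 2, 3, 4, 0, 17, 7, 13, 12, 10, 6, 14, 11, 9, 5, 16, 1]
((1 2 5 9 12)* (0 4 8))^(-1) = ((0 4 8)(1 2 5 9 12))^(-1) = (0 8 4)(1 12 9 5 2)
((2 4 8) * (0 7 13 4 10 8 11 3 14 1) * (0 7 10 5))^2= ((0 10 8 2 5)(1 7 13 4 11 3 14))^2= (0 8 5 10 2)(1 13 11 14 7 4 3)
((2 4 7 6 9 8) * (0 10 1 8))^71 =((0 10 1 8 2 4 7 6 9))^71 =(0 9 6 7 4 2 8 1 10)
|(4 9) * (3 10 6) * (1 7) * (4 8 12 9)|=6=|(1 7)(3 10 6)(8 12 9)|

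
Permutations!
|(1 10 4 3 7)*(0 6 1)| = |(0 6 1 10 4 3 7)| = 7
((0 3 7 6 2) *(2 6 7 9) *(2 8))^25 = ((0 3 9 8 2))^25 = (9)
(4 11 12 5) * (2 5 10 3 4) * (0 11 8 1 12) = (0 11)(1 12 10 3 4 8)(2 5) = [11, 12, 5, 4, 8, 2, 6, 7, 1, 9, 3, 0, 10]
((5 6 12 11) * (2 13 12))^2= ((2 13 12 11 5 6))^2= (2 12 5)(6 13 11)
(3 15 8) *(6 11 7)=(3 15 8)(6 11 7)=[0, 1, 2, 15, 4, 5, 11, 6, 3, 9, 10, 7, 12, 13, 14, 8]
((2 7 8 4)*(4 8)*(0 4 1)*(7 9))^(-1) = ((0 4 2 9 7 1))^(-1) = (0 1 7 9 2 4)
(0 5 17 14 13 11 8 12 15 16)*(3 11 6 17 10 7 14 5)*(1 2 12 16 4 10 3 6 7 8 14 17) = [6, 2, 12, 11, 10, 3, 1, 17, 16, 9, 8, 14, 15, 7, 13, 4, 0, 5] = (0 6 1 2 12 15 4 10 8 16)(3 11 14 13 7 17 5)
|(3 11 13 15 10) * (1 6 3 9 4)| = |(1 6 3 11 13 15 10 9 4)| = 9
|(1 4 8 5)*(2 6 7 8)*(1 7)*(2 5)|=7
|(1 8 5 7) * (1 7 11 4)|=5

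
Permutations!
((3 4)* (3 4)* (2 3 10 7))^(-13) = (2 7 10 3)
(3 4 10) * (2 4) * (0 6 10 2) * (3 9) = (0 6 10 9 3)(2 4) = [6, 1, 4, 0, 2, 5, 10, 7, 8, 3, 9]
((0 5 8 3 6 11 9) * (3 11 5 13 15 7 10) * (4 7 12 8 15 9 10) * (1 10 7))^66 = (15)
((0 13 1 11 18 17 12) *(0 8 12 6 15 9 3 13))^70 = ((1 11 18 17 6 15 9 3 13)(8 12))^70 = (1 3 15 17 11 13 9 6 18)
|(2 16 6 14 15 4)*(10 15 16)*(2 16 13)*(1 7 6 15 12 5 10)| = 6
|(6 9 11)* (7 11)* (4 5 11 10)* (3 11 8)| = 9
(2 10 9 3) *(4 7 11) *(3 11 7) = (2 10 9 11 4 3) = [0, 1, 10, 2, 3, 5, 6, 7, 8, 11, 9, 4]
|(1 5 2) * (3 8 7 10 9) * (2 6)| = |(1 5 6 2)(3 8 7 10 9)| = 20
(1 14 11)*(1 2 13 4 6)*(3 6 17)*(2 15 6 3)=(1 14 11 15 6)(2 13 4 17)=[0, 14, 13, 3, 17, 5, 1, 7, 8, 9, 10, 15, 12, 4, 11, 6, 16, 2]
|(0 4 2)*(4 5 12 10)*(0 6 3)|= 8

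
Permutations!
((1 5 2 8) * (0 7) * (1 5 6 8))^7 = ((0 7)(1 6 8 5 2))^7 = (0 7)(1 8 2 6 5)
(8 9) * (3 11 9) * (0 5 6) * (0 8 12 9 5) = (3 11 5 6 8)(9 12) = [0, 1, 2, 11, 4, 6, 8, 7, 3, 12, 10, 5, 9]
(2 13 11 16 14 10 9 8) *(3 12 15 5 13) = (2 3 12 15 5 13 11 16 14 10 9 8) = [0, 1, 3, 12, 4, 13, 6, 7, 2, 8, 9, 16, 15, 11, 10, 5, 14]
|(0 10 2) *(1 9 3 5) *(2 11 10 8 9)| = |(0 8 9 3 5 1 2)(10 11)| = 14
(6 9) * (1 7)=(1 7)(6 9)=[0, 7, 2, 3, 4, 5, 9, 1, 8, 6]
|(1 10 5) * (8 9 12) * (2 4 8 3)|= 6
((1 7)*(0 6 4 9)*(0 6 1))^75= (9)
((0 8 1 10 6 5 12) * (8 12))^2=((0 12)(1 10 6 5 8))^2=(12)(1 6 8 10 5)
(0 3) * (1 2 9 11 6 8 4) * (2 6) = [3, 6, 9, 0, 1, 5, 8, 7, 4, 11, 10, 2] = (0 3)(1 6 8 4)(2 9 11)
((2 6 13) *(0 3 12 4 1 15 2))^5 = (0 15 3 2 12 6 4 13 1) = ((0 3 12 4 1 15 2 6 13))^5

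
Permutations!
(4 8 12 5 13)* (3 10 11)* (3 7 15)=[0, 1, 2, 10, 8, 13, 6, 15, 12, 9, 11, 7, 5, 4, 14, 3]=(3 10 11 7 15)(4 8 12 5 13)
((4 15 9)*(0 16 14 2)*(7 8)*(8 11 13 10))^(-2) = (0 14)(2 16)(4 15 9)(7 10 11 8 13)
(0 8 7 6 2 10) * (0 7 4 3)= (0 8 4 3)(2 10 7 6)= [8, 1, 10, 0, 3, 5, 2, 6, 4, 9, 7]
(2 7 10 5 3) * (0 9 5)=(0 9 5 3 2 7 10)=[9, 1, 7, 2, 4, 3, 6, 10, 8, 5, 0]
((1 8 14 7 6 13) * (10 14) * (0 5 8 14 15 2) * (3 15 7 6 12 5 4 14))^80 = ((0 4 14 6 13 1 3 15 2)(5 8 10 7 12))^80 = (0 2 15 3 1 13 6 14 4)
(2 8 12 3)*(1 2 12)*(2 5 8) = (1 5 8)(3 12) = [0, 5, 2, 12, 4, 8, 6, 7, 1, 9, 10, 11, 3]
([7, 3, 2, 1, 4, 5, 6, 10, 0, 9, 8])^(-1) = (0 8 10 7)(1 3)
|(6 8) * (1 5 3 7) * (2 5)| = 10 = |(1 2 5 3 7)(6 8)|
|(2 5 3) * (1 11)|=6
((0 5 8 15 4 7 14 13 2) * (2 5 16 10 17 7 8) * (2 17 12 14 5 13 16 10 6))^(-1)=(0 2 6 16 14 12 10)(4 15 8)(5 7 17)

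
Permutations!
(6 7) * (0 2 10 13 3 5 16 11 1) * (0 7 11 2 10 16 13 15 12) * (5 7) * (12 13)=(0 10 15 13 3 7 6 11 1 5 12)(2 16)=[10, 5, 16, 7, 4, 12, 11, 6, 8, 9, 15, 1, 0, 3, 14, 13, 2]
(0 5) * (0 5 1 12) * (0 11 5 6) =(0 1 12 11 5 6) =[1, 12, 2, 3, 4, 6, 0, 7, 8, 9, 10, 5, 11]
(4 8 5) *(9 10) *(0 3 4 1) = (0 3 4 8 5 1)(9 10) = [3, 0, 2, 4, 8, 1, 6, 7, 5, 10, 9]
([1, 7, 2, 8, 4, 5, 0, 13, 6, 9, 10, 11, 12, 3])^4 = (0 3 1 8 7 6 13)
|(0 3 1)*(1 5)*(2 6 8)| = 12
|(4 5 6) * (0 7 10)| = |(0 7 10)(4 5 6)| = 3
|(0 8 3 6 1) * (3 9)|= |(0 8 9 3 6 1)|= 6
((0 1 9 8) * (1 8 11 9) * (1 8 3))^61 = (0 3 1 8)(9 11)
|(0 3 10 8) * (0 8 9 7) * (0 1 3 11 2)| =|(0 11 2)(1 3 10 9 7)| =15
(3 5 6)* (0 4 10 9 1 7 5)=[4, 7, 2, 0, 10, 6, 3, 5, 8, 1, 9]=(0 4 10 9 1 7 5 6 3)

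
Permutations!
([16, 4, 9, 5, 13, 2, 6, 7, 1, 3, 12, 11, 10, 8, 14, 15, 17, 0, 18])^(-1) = (18)(0 17 16)(1 8 13 4)(2 5 3 9)(10 12)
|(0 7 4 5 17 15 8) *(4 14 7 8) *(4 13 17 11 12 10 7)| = 42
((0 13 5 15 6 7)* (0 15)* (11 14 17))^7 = ((0 13 5)(6 7 15)(11 14 17))^7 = (0 13 5)(6 7 15)(11 14 17)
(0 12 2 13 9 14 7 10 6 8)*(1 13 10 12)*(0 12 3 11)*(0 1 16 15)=(0 16 15)(1 13 9 14 7 3 11)(2 10 6 8 12)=[16, 13, 10, 11, 4, 5, 8, 3, 12, 14, 6, 1, 2, 9, 7, 0, 15]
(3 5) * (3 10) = [0, 1, 2, 5, 4, 10, 6, 7, 8, 9, 3] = (3 5 10)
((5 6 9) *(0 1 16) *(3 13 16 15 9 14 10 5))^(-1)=((0 1 15 9 3 13 16)(5 6 14 10))^(-1)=(0 16 13 3 9 15 1)(5 10 14 6)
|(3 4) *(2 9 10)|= |(2 9 10)(3 4)|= 6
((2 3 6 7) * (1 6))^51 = ((1 6 7 2 3))^51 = (1 6 7 2 3)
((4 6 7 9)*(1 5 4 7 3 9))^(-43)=((1 5 4 6 3 9 7))^(-43)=(1 7 9 3 6 4 5)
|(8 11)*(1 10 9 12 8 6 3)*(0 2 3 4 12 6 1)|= 24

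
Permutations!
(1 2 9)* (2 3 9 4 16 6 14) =(1 3 9)(2 4 16 6 14) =[0, 3, 4, 9, 16, 5, 14, 7, 8, 1, 10, 11, 12, 13, 2, 15, 6]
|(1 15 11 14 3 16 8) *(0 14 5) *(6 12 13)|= |(0 14 3 16 8 1 15 11 5)(6 12 13)|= 9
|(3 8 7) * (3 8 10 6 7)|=|(3 10 6 7 8)|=5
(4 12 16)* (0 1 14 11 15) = (0 1 14 11 15)(4 12 16) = [1, 14, 2, 3, 12, 5, 6, 7, 8, 9, 10, 15, 16, 13, 11, 0, 4]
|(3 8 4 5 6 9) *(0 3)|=|(0 3 8 4 5 6 9)|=7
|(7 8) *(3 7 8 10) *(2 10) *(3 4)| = |(2 10 4 3 7)| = 5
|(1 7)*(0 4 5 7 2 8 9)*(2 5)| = 15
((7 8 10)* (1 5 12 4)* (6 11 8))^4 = (12)(6 7 10 8 11)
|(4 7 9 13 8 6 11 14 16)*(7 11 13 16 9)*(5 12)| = 30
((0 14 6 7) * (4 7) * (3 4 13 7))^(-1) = ((0 14 6 13 7)(3 4))^(-1) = (0 7 13 6 14)(3 4)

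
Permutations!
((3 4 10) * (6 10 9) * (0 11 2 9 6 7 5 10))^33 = (0 9 10 6 2 5 4 11 7 3)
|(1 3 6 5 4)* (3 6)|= 4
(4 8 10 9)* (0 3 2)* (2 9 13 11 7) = [3, 1, 0, 9, 8, 5, 6, 2, 10, 4, 13, 7, 12, 11] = (0 3 9 4 8 10 13 11 7 2)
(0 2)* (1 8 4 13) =(0 2)(1 8 4 13) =[2, 8, 0, 3, 13, 5, 6, 7, 4, 9, 10, 11, 12, 1]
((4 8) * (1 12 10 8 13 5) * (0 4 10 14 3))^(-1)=((0 4 13 5 1 12 14 3)(8 10))^(-1)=(0 3 14 12 1 5 13 4)(8 10)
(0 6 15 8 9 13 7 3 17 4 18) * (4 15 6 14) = (0 14 4 18)(3 17 15 8 9 13 7) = [14, 1, 2, 17, 18, 5, 6, 3, 9, 13, 10, 11, 12, 7, 4, 8, 16, 15, 0]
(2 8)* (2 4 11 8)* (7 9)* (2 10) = (2 10)(4 11 8)(7 9) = [0, 1, 10, 3, 11, 5, 6, 9, 4, 7, 2, 8]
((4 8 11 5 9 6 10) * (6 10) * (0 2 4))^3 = ((0 2 4 8 11 5 9 10))^3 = (0 8 9 2 11 10 4 5)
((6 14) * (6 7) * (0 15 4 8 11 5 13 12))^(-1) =((0 15 4 8 11 5 13 12)(6 14 7))^(-1) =(0 12 13 5 11 8 4 15)(6 7 14)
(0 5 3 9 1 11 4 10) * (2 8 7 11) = (0 5 3 9 1 2 8 7 11 4 10) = [5, 2, 8, 9, 10, 3, 6, 11, 7, 1, 0, 4]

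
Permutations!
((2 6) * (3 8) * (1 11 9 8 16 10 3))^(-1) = ((1 11 9 8)(2 6)(3 16 10))^(-1) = (1 8 9 11)(2 6)(3 10 16)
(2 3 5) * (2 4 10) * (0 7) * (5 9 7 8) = (0 8 5 4 10 2 3 9 7) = [8, 1, 3, 9, 10, 4, 6, 0, 5, 7, 2]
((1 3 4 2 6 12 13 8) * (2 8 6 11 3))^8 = ((1 2 11 3 4 8)(6 12 13))^8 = (1 11 4)(2 3 8)(6 13 12)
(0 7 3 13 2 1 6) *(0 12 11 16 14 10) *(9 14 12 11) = [7, 6, 1, 13, 4, 5, 11, 3, 8, 14, 0, 16, 9, 2, 10, 15, 12] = (0 7 3 13 2 1 6 11 16 12 9 14 10)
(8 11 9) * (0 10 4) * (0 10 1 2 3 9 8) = (0 1 2 3 9)(4 10)(8 11) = [1, 2, 3, 9, 10, 5, 6, 7, 11, 0, 4, 8]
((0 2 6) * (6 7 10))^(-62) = (0 10 2 6 7)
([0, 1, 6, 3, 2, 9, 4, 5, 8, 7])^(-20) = (2 6 4)(5 9 7)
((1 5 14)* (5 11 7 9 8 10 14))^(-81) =((1 11 7 9 8 10 14))^(-81) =(1 9 14 7 10 11 8)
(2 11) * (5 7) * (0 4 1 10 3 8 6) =(0 4 1 10 3 8 6)(2 11)(5 7) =[4, 10, 11, 8, 1, 7, 0, 5, 6, 9, 3, 2]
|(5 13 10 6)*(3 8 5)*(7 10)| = |(3 8 5 13 7 10 6)| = 7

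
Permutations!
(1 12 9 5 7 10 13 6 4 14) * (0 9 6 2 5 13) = [9, 12, 5, 3, 14, 7, 4, 10, 8, 13, 0, 11, 6, 2, 1] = (0 9 13 2 5 7 10)(1 12 6 4 14)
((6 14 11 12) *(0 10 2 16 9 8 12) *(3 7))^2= (0 2 9 12 14)(6 11 10 16 8)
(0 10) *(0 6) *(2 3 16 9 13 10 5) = (0 5 2 3 16 9 13 10 6) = [5, 1, 3, 16, 4, 2, 0, 7, 8, 13, 6, 11, 12, 10, 14, 15, 9]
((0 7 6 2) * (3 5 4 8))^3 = (0 2 6 7)(3 8 4 5)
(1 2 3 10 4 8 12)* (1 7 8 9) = (1 2 3 10 4 9)(7 8 12) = [0, 2, 3, 10, 9, 5, 6, 8, 12, 1, 4, 11, 7]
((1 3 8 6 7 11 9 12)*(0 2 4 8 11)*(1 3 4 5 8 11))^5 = (0 7 6 8 5 2)(1 3 12 9 11 4)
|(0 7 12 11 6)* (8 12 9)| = 7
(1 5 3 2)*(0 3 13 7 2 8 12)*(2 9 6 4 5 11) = (0 3 8 12)(1 11 2)(4 5 13 7 9 6) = [3, 11, 1, 8, 5, 13, 4, 9, 12, 6, 10, 2, 0, 7]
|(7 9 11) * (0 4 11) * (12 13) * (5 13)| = |(0 4 11 7 9)(5 13 12)| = 15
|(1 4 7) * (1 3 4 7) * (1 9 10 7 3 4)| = |(1 3)(4 9 10 7)| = 4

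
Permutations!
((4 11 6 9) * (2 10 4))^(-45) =((2 10 4 11 6 9))^(-45) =(2 11)(4 9)(6 10)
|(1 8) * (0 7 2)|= 6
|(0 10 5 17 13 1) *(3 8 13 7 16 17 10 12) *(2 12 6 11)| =18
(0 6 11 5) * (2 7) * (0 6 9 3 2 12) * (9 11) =(0 11 5 6 9 3 2 7 12) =[11, 1, 7, 2, 4, 6, 9, 12, 8, 3, 10, 5, 0]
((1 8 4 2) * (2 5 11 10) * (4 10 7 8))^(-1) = (1 2 10 8 7 11 5 4)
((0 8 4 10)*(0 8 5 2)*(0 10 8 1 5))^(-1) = ((1 5 2 10)(4 8))^(-1) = (1 10 2 5)(4 8)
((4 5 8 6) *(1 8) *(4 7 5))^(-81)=(1 5 7 6 8)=((1 8 6 7 5))^(-81)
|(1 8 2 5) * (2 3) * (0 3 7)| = |(0 3 2 5 1 8 7)| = 7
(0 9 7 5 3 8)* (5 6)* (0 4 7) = (0 9)(3 8 4 7 6 5) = [9, 1, 2, 8, 7, 3, 5, 6, 4, 0]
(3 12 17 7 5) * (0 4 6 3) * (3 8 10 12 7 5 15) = [4, 1, 2, 7, 6, 0, 8, 15, 10, 9, 12, 11, 17, 13, 14, 3, 16, 5] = (0 4 6 8 10 12 17 5)(3 7 15)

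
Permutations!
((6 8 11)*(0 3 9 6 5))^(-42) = (11) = ((0 3 9 6 8 11 5))^(-42)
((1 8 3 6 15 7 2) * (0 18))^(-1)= (0 18)(1 2 7 15 6 3 8)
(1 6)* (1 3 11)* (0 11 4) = (0 11 1 6 3 4) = [11, 6, 2, 4, 0, 5, 3, 7, 8, 9, 10, 1]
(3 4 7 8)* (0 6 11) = (0 6 11)(3 4 7 8) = [6, 1, 2, 4, 7, 5, 11, 8, 3, 9, 10, 0]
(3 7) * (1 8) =[0, 8, 2, 7, 4, 5, 6, 3, 1] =(1 8)(3 7)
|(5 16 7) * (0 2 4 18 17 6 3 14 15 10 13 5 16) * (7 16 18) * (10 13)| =12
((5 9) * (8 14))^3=(5 9)(8 14)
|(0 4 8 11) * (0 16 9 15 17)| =|(0 4 8 11 16 9 15 17)| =8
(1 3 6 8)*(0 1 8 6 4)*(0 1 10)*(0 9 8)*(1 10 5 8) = (0 5 8)(1 3 4 10 9) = [5, 3, 2, 4, 10, 8, 6, 7, 0, 1, 9]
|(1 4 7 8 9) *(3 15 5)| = |(1 4 7 8 9)(3 15 5)| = 15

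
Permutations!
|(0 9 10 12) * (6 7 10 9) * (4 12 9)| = |(0 6 7 10 9 4 12)| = 7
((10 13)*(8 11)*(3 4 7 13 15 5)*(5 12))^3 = ((3 4 7 13 10 15 12 5)(8 11))^3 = (3 13 12 4 10 5 7 15)(8 11)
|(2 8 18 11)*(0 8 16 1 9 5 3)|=10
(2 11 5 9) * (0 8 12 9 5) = (0 8 12 9 2 11) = [8, 1, 11, 3, 4, 5, 6, 7, 12, 2, 10, 0, 9]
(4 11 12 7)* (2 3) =(2 3)(4 11 12 7) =[0, 1, 3, 2, 11, 5, 6, 4, 8, 9, 10, 12, 7]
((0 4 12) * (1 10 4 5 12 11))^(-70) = ((0 5 12)(1 10 4 11))^(-70) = (0 12 5)(1 4)(10 11)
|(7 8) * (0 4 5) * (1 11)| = 6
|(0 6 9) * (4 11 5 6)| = 6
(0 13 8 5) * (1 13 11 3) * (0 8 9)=(0 11 3 1 13 9)(5 8)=[11, 13, 2, 1, 4, 8, 6, 7, 5, 0, 10, 3, 12, 9]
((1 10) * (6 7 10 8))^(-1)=(1 10 7 6 8)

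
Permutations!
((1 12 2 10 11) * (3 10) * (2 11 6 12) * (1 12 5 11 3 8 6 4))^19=(1 4 10 3 12 11 5 6 8 2)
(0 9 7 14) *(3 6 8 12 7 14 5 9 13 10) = [13, 1, 2, 6, 4, 9, 8, 5, 12, 14, 3, 11, 7, 10, 0] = (0 13 10 3 6 8 12 7 5 9 14)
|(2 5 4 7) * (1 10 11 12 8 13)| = 12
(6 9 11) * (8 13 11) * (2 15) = (2 15)(6 9 8 13 11) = [0, 1, 15, 3, 4, 5, 9, 7, 13, 8, 10, 6, 12, 11, 14, 2]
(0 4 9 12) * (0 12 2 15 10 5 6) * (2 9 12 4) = (0 2 15 10 5 6)(4 12) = [2, 1, 15, 3, 12, 6, 0, 7, 8, 9, 5, 11, 4, 13, 14, 10]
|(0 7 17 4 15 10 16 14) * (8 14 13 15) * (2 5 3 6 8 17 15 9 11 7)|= |(0 2 5 3 6 8 14)(4 17)(7 15 10 16 13 9 11)|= 14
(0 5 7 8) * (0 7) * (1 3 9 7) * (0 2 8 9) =(0 5 2 8 1 3)(7 9) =[5, 3, 8, 0, 4, 2, 6, 9, 1, 7]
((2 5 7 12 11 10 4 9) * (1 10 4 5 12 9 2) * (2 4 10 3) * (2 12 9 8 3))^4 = (1 2 9)(3 5 12 7 11 8 10)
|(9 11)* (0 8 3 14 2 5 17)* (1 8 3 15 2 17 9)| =28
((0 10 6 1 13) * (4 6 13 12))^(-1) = (0 13 10)(1 6 4 12)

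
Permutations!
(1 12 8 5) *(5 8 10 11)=(1 12 10 11 5)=[0, 12, 2, 3, 4, 1, 6, 7, 8, 9, 11, 5, 10]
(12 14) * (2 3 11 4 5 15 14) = [0, 1, 3, 11, 5, 15, 6, 7, 8, 9, 10, 4, 2, 13, 12, 14] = (2 3 11 4 5 15 14 12)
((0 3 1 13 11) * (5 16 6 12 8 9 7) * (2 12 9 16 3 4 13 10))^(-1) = (0 11 13 4)(1 3 5 7 9 6 16 8 12 2 10)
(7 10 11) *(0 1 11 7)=(0 1 11)(7 10)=[1, 11, 2, 3, 4, 5, 6, 10, 8, 9, 7, 0]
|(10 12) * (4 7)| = 2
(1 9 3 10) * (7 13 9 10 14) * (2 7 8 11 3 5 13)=(1 10)(2 7)(3 14 8 11)(5 13 9)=[0, 10, 7, 14, 4, 13, 6, 2, 11, 5, 1, 3, 12, 9, 8]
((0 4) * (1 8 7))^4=((0 4)(1 8 7))^4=(1 8 7)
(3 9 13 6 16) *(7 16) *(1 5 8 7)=(1 5 8 7 16 3 9 13 6)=[0, 5, 2, 9, 4, 8, 1, 16, 7, 13, 10, 11, 12, 6, 14, 15, 3]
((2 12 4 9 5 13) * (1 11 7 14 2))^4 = (1 2 5 7 4)(9 11 12 13 14)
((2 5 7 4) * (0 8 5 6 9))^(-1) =(0 9 6 2 4 7 5 8)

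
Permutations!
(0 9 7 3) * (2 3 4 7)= [9, 1, 3, 0, 7, 5, 6, 4, 8, 2]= (0 9 2 3)(4 7)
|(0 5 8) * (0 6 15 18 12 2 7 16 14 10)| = 12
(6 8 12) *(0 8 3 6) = [8, 1, 2, 6, 4, 5, 3, 7, 12, 9, 10, 11, 0] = (0 8 12)(3 6)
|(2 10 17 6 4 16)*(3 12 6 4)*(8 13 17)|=21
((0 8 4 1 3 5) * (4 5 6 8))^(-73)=(0 6 4 8 1 5 3)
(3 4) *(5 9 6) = [0, 1, 2, 4, 3, 9, 5, 7, 8, 6] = (3 4)(5 9 6)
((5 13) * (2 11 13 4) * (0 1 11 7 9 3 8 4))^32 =(0 11 5 1 13)(2 9 8)(3 4 7)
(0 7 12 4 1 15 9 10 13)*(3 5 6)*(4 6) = (0 7 12 6 3 5 4 1 15 9 10 13) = [7, 15, 2, 5, 1, 4, 3, 12, 8, 10, 13, 11, 6, 0, 14, 9]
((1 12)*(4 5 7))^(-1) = (1 12)(4 7 5) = ((1 12)(4 5 7))^(-1)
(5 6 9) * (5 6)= (6 9)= [0, 1, 2, 3, 4, 5, 9, 7, 8, 6]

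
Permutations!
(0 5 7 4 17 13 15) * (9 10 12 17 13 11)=[5, 1, 2, 3, 13, 7, 6, 4, 8, 10, 12, 9, 17, 15, 14, 0, 16, 11]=(0 5 7 4 13 15)(9 10 12 17 11)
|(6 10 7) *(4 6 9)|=5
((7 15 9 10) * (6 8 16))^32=((6 8 16)(7 15 9 10))^32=(6 16 8)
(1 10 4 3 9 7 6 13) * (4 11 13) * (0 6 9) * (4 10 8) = (0 6 10 11 13 1 8 4 3)(7 9) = [6, 8, 2, 0, 3, 5, 10, 9, 4, 7, 11, 13, 12, 1]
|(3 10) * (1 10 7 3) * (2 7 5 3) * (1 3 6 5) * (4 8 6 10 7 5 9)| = 12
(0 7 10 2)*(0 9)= [7, 1, 9, 3, 4, 5, 6, 10, 8, 0, 2]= (0 7 10 2 9)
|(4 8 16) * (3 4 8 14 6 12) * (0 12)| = |(0 12 3 4 14 6)(8 16)| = 6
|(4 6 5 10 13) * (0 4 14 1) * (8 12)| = 8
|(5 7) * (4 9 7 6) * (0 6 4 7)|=|(0 6 7 5 4 9)|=6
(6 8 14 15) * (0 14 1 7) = (0 14 15 6 8 1 7) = [14, 7, 2, 3, 4, 5, 8, 0, 1, 9, 10, 11, 12, 13, 15, 6]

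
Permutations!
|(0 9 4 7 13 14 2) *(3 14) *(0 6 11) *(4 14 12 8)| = |(0 9 14 2 6 11)(3 12 8 4 7 13)| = 6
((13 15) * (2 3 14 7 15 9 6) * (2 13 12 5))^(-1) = (2 5 12 15 7 14 3)(6 9 13)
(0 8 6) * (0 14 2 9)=(0 8 6 14 2 9)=[8, 1, 9, 3, 4, 5, 14, 7, 6, 0, 10, 11, 12, 13, 2]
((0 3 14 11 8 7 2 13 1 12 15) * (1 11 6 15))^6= (0 3 14 6 15)(2 13 11 8 7)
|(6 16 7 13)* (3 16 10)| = |(3 16 7 13 6 10)| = 6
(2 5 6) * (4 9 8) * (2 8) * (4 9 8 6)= [0, 1, 5, 3, 8, 4, 6, 7, 9, 2]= (2 5 4 8 9)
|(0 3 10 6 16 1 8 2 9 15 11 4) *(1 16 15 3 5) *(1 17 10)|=40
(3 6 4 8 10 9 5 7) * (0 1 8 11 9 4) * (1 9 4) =(0 9 5 7 3 6)(1 8 10)(4 11) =[9, 8, 2, 6, 11, 7, 0, 3, 10, 5, 1, 4]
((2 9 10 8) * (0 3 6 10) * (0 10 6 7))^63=((0 3 7)(2 9 10 8))^63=(2 8 10 9)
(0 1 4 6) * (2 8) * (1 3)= (0 3 1 4 6)(2 8)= [3, 4, 8, 1, 6, 5, 0, 7, 2]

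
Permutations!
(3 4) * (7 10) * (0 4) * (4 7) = (0 7 10 4 3) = [7, 1, 2, 0, 3, 5, 6, 10, 8, 9, 4]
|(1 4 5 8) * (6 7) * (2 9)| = 4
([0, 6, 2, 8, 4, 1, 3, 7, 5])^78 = [0, 8, 2, 1, 4, 3, 5, 7, 6]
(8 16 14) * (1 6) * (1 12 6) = (6 12)(8 16 14) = [0, 1, 2, 3, 4, 5, 12, 7, 16, 9, 10, 11, 6, 13, 8, 15, 14]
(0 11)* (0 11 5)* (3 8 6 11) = (0 5)(3 8 6 11) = [5, 1, 2, 8, 4, 0, 11, 7, 6, 9, 10, 3]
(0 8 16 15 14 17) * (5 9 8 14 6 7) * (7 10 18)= (0 14 17)(5 9 8 16 15 6 10 18 7)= [14, 1, 2, 3, 4, 9, 10, 5, 16, 8, 18, 11, 12, 13, 17, 6, 15, 0, 7]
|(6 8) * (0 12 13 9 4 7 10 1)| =|(0 12 13 9 4 7 10 1)(6 8)| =8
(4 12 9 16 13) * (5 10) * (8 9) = (4 12 8 9 16 13)(5 10) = [0, 1, 2, 3, 12, 10, 6, 7, 9, 16, 5, 11, 8, 4, 14, 15, 13]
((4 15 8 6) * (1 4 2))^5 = (1 2 6 8 15 4)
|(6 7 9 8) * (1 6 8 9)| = |(9)(1 6 7)| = 3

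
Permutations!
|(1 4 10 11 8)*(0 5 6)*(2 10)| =6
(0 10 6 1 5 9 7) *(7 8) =(0 10 6 1 5 9 8 7) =[10, 5, 2, 3, 4, 9, 1, 0, 7, 8, 6]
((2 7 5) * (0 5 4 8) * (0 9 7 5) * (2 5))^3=(4 7 9 8)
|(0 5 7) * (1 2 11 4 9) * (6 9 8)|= 21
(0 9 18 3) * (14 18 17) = (0 9 17 14 18 3) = [9, 1, 2, 0, 4, 5, 6, 7, 8, 17, 10, 11, 12, 13, 18, 15, 16, 14, 3]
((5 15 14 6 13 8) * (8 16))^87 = ((5 15 14 6 13 16 8))^87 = (5 6 8 14 16 15 13)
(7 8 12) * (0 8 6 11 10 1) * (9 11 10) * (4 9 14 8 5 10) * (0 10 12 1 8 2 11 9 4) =[5, 10, 11, 3, 4, 12, 0, 6, 1, 9, 8, 14, 7, 13, 2] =(0 5 12 7 6)(1 10 8)(2 11 14)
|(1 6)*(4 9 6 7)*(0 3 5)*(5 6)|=8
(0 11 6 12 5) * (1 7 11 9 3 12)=(0 9 3 12 5)(1 7 11 6)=[9, 7, 2, 12, 4, 0, 1, 11, 8, 3, 10, 6, 5]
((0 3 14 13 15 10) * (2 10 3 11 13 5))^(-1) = (0 10 2 5 14 3 15 13 11)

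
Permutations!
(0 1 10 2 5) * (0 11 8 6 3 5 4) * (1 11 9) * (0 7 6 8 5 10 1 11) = (2 4 7 6 3 10)(5 9 11) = [0, 1, 4, 10, 7, 9, 3, 6, 8, 11, 2, 5]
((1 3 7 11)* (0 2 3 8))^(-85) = (0 8 1 11 7 3 2)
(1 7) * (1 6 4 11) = (1 7 6 4 11) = [0, 7, 2, 3, 11, 5, 4, 6, 8, 9, 10, 1]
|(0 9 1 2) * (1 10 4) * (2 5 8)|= 8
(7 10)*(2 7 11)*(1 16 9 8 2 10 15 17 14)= (1 16 9 8 2 7 15 17 14)(10 11)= [0, 16, 7, 3, 4, 5, 6, 15, 2, 8, 11, 10, 12, 13, 1, 17, 9, 14]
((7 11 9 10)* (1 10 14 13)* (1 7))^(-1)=((1 10)(7 11 9 14 13))^(-1)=(1 10)(7 13 14 9 11)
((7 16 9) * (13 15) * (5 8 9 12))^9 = ((5 8 9 7 16 12)(13 15))^9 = (5 7)(8 16)(9 12)(13 15)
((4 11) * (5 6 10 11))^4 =(4 11 10 6 5)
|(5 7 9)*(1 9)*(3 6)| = 4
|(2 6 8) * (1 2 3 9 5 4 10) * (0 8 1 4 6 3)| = |(0 8)(1 2 3 9 5 6)(4 10)| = 6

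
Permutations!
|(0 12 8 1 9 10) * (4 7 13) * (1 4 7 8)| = 10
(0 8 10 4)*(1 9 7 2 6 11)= (0 8 10 4)(1 9 7 2 6 11)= [8, 9, 6, 3, 0, 5, 11, 2, 10, 7, 4, 1]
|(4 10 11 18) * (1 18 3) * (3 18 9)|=12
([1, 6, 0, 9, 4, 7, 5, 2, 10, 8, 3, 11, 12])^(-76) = (12)(0 6 7)(1 5 2)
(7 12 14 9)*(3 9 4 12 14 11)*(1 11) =(1 11 3 9 7 14 4 12) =[0, 11, 2, 9, 12, 5, 6, 14, 8, 7, 10, 3, 1, 13, 4]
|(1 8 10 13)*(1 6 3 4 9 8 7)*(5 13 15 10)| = 14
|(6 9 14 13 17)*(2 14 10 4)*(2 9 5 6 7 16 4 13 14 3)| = 14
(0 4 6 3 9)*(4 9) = (0 9)(3 4 6) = [9, 1, 2, 4, 6, 5, 3, 7, 8, 0]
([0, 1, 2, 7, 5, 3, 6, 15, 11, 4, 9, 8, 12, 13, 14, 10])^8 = [0, 1, 2, 7, 5, 3, 6, 15, 8, 4, 9, 11, 12, 13, 14, 10]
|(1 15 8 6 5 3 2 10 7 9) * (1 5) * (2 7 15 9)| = 10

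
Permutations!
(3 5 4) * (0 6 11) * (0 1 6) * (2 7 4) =(1 6 11)(2 7 4 3 5) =[0, 6, 7, 5, 3, 2, 11, 4, 8, 9, 10, 1]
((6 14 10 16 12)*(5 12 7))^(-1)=(5 7 16 10 14 6 12)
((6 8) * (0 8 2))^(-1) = ((0 8 6 2))^(-1) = (0 2 6 8)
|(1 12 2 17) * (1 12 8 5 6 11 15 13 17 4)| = 11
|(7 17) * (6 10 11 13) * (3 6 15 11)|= |(3 6 10)(7 17)(11 13 15)|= 6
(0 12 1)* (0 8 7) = (0 12 1 8 7) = [12, 8, 2, 3, 4, 5, 6, 0, 7, 9, 10, 11, 1]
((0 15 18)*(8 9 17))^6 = ((0 15 18)(8 9 17))^6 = (18)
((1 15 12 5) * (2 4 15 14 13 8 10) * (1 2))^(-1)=(1 10 8 13 14)(2 5 12 15 4)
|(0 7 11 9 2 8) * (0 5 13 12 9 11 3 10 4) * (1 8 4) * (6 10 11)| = 14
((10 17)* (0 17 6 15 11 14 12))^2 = ((0 17 10 6 15 11 14 12))^2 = (0 10 15 14)(6 11 12 17)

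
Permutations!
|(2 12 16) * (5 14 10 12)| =6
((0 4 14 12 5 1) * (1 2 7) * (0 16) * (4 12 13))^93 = ((0 12 5 2 7 1 16)(4 14 13))^93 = (0 5 7 16 12 2 1)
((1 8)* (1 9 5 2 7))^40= ((1 8 9 5 2 7))^40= (1 2 9)(5 8 7)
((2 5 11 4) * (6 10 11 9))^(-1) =(2 4 11 10 6 9 5)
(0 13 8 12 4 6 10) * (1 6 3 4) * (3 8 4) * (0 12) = (0 13 4 8)(1 6 10 12) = [13, 6, 2, 3, 8, 5, 10, 7, 0, 9, 12, 11, 1, 4]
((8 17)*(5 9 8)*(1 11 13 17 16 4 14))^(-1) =((1 11 13 17 5 9 8 16 4 14))^(-1) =(1 14 4 16 8 9 5 17 13 11)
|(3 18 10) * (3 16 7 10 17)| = 3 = |(3 18 17)(7 10 16)|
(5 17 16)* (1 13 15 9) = (1 13 15 9)(5 17 16) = [0, 13, 2, 3, 4, 17, 6, 7, 8, 1, 10, 11, 12, 15, 14, 9, 5, 16]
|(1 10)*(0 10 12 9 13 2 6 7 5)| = |(0 10 1 12 9 13 2 6 7 5)| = 10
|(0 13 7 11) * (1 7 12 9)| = 7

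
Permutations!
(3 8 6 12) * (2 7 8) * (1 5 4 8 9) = (1 5 4 8 6 12 3 2 7 9) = [0, 5, 7, 2, 8, 4, 12, 9, 6, 1, 10, 11, 3]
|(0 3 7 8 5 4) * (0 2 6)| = |(0 3 7 8 5 4 2 6)| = 8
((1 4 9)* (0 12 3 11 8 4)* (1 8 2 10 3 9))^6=((0 12 9 8 4 1)(2 10 3 11))^6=(12)(2 3)(10 11)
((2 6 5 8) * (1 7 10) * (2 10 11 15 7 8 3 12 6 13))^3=(15)(2 13)(3 5 6 12)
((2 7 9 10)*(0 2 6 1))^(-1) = ((0 2 7 9 10 6 1))^(-1) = (0 1 6 10 9 7 2)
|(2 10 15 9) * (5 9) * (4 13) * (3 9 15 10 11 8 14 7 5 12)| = 10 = |(2 11 8 14 7 5 15 12 3 9)(4 13)|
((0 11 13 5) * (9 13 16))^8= (0 16 13)(5 11 9)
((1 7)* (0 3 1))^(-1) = (0 7 1 3) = ((0 3 1 7))^(-1)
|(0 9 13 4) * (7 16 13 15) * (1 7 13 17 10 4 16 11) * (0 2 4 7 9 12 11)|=|(0 12 11 1 9 15 13 16 17 10 7)(2 4)|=22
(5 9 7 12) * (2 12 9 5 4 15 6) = (2 12 4 15 6)(7 9) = [0, 1, 12, 3, 15, 5, 2, 9, 8, 7, 10, 11, 4, 13, 14, 6]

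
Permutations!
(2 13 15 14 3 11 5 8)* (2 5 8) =(2 13 15 14 3 11 8 5) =[0, 1, 13, 11, 4, 2, 6, 7, 5, 9, 10, 8, 12, 15, 3, 14]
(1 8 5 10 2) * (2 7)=[0, 8, 1, 3, 4, 10, 6, 2, 5, 9, 7]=(1 8 5 10 7 2)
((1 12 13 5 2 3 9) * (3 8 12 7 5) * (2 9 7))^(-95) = (1 13 9 12 5 8 7 2 3) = ((1 2 8 12 13 3 7 5 9))^(-95)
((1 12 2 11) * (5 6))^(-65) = ((1 12 2 11)(5 6))^(-65) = (1 11 2 12)(5 6)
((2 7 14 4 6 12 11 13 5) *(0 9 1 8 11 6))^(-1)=((0 9 1 8 11 13 5 2 7 14 4)(6 12))^(-1)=(0 4 14 7 2 5 13 11 8 1 9)(6 12)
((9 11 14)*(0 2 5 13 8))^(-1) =((0 2 5 13 8)(9 11 14))^(-1) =(0 8 13 5 2)(9 14 11)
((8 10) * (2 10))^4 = (2 10 8)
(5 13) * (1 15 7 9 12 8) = (1 15 7 9 12 8)(5 13) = [0, 15, 2, 3, 4, 13, 6, 9, 1, 12, 10, 11, 8, 5, 14, 7]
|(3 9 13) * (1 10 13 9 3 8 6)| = 5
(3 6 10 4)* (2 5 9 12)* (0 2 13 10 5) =[2, 1, 0, 6, 3, 9, 5, 7, 8, 12, 4, 11, 13, 10] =(0 2)(3 6 5 9 12 13 10 4)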